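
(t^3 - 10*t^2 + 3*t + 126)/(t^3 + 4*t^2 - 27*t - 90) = (t^2 - 13*t + 42)/(t^2 + t - 30)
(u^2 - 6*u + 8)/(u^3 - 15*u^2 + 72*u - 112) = (u - 2)/(u^2 - 11*u + 28)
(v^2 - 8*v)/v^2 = (v - 8)/v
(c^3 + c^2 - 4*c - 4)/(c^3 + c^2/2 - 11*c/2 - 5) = 2*(c - 2)/(2*c - 5)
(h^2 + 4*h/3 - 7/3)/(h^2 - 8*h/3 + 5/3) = (3*h + 7)/(3*h - 5)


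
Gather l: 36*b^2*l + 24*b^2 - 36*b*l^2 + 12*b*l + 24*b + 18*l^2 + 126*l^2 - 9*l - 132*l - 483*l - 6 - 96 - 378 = 24*b^2 + 24*b + l^2*(144 - 36*b) + l*(36*b^2 + 12*b - 624) - 480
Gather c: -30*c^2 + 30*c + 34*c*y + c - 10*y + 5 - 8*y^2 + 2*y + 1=-30*c^2 + c*(34*y + 31) - 8*y^2 - 8*y + 6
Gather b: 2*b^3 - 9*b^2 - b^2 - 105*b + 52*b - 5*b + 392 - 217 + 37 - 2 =2*b^3 - 10*b^2 - 58*b + 210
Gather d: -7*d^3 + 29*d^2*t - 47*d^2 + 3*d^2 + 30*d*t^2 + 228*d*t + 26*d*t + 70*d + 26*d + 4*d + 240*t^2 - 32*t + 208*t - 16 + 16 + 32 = -7*d^3 + d^2*(29*t - 44) + d*(30*t^2 + 254*t + 100) + 240*t^2 + 176*t + 32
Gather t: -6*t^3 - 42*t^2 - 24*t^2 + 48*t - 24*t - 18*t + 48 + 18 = -6*t^3 - 66*t^2 + 6*t + 66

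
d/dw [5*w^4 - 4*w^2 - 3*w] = 20*w^3 - 8*w - 3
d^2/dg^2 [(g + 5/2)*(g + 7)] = 2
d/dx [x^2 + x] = 2*x + 1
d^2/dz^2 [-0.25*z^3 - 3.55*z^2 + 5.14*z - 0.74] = -1.5*z - 7.1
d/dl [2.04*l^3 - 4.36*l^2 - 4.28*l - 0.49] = 6.12*l^2 - 8.72*l - 4.28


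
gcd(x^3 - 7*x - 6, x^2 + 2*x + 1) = x + 1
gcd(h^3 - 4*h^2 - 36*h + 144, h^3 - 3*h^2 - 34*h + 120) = h^2 + 2*h - 24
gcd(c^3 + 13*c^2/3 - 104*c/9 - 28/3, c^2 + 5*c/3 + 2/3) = c + 2/3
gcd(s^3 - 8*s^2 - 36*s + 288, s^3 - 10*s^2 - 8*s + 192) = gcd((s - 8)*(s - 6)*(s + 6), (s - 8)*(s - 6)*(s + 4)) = s^2 - 14*s + 48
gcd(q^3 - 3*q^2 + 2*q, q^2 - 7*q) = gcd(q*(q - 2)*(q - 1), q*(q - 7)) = q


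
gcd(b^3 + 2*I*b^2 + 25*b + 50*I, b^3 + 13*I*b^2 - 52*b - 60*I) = b^2 + 7*I*b - 10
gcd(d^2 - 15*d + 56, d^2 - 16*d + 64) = d - 8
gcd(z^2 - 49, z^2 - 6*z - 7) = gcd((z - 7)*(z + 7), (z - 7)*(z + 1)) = z - 7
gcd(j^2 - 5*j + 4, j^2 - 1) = j - 1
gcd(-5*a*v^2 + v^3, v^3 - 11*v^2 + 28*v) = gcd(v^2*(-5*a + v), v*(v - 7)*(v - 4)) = v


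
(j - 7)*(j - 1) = j^2 - 8*j + 7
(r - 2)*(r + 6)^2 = r^3 + 10*r^2 + 12*r - 72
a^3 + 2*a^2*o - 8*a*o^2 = a*(a - 2*o)*(a + 4*o)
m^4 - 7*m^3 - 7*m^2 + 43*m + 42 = (m - 7)*(m - 3)*(m + 1)*(m + 2)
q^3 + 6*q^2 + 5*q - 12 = (q - 1)*(q + 3)*(q + 4)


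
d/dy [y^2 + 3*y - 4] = 2*y + 3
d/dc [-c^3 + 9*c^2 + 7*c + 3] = -3*c^2 + 18*c + 7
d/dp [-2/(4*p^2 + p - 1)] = 2*(8*p + 1)/(4*p^2 + p - 1)^2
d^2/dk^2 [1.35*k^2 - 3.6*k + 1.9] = 2.70000000000000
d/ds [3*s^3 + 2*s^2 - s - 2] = 9*s^2 + 4*s - 1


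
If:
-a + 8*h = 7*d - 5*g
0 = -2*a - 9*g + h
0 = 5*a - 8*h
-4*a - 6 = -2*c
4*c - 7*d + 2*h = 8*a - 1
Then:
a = 72/11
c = 177/11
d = 233/77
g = -1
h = 45/11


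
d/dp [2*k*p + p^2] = 2*k + 2*p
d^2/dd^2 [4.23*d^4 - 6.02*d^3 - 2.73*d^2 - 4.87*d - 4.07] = 50.76*d^2 - 36.12*d - 5.46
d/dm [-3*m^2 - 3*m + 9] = -6*m - 3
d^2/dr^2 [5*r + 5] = 0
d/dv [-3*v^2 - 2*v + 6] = -6*v - 2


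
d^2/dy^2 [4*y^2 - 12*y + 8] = 8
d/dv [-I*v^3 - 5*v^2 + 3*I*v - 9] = -3*I*v^2 - 10*v + 3*I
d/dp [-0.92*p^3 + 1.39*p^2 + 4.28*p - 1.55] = -2.76*p^2 + 2.78*p + 4.28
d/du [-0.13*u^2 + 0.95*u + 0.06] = 0.95 - 0.26*u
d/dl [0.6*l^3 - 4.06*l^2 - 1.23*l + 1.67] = 1.8*l^2 - 8.12*l - 1.23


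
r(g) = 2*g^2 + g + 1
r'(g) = 4*g + 1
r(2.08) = 11.73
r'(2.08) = 9.32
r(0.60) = 2.32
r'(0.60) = 3.40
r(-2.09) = 7.65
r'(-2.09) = -7.36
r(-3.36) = 20.22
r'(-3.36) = -12.44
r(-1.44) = 3.71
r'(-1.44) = -4.76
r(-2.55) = 11.46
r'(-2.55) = -9.20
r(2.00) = 11.00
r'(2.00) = 9.00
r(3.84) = 34.33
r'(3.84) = 16.36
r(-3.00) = 16.00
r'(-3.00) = -11.00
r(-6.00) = 67.00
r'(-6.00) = -23.00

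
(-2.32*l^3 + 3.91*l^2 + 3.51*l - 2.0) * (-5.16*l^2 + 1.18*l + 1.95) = 11.9712*l^5 - 22.9132*l^4 - 18.0218*l^3 + 22.0863*l^2 + 4.4845*l - 3.9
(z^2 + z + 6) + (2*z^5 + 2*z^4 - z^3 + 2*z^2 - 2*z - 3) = 2*z^5 + 2*z^4 - z^3 + 3*z^2 - z + 3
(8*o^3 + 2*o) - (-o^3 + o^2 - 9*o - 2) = 9*o^3 - o^2 + 11*o + 2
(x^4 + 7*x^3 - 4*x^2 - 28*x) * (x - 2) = x^5 + 5*x^4 - 18*x^3 - 20*x^2 + 56*x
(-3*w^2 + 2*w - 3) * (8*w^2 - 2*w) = -24*w^4 + 22*w^3 - 28*w^2 + 6*w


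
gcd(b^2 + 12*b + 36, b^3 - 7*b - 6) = 1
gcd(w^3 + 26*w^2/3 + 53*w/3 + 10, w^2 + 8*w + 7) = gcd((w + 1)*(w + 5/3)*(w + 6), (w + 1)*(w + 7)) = w + 1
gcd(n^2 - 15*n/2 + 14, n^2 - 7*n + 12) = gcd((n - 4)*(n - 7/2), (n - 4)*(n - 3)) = n - 4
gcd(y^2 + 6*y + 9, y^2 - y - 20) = 1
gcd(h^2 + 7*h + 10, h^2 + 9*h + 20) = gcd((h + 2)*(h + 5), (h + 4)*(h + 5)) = h + 5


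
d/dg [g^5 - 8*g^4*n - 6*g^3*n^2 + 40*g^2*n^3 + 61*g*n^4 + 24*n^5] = 5*g^4 - 32*g^3*n - 18*g^2*n^2 + 80*g*n^3 + 61*n^4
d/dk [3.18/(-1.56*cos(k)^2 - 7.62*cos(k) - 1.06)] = -(9.9216*cos(k) + 24.2316)*sin(k)/(1.56*cos(k)^2 + 7.62*cos(k) + 1.06)^2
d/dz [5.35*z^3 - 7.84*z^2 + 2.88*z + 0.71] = 16.05*z^2 - 15.68*z + 2.88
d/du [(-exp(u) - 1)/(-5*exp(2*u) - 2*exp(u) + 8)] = (-2*(exp(u) + 1)*(5*exp(u) + 1) + 5*exp(2*u) + 2*exp(u) - 8)*exp(u)/(5*exp(2*u) + 2*exp(u) - 8)^2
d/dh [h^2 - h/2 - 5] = 2*h - 1/2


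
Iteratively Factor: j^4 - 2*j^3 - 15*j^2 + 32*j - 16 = (j - 1)*(j^3 - j^2 - 16*j + 16) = (j - 1)^2*(j^2 - 16) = (j - 1)^2*(j + 4)*(j - 4)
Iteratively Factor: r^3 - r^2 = (r)*(r^2 - r) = r*(r - 1)*(r)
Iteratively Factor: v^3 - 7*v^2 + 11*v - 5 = (v - 1)*(v^2 - 6*v + 5) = (v - 5)*(v - 1)*(v - 1)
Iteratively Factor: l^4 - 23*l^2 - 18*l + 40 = (l + 4)*(l^3 - 4*l^2 - 7*l + 10) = (l - 5)*(l + 4)*(l^2 + l - 2) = (l - 5)*(l + 2)*(l + 4)*(l - 1)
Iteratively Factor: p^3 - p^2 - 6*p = (p + 2)*(p^2 - 3*p) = (p - 3)*(p + 2)*(p)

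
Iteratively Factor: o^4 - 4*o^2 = (o)*(o^3 - 4*o) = o*(o + 2)*(o^2 - 2*o) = o*(o - 2)*(o + 2)*(o)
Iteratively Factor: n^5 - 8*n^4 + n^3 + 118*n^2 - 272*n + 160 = (n - 5)*(n^4 - 3*n^3 - 14*n^2 + 48*n - 32) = (n - 5)*(n - 2)*(n^3 - n^2 - 16*n + 16) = (n - 5)*(n - 4)*(n - 2)*(n^2 + 3*n - 4) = (n - 5)*(n - 4)*(n - 2)*(n + 4)*(n - 1)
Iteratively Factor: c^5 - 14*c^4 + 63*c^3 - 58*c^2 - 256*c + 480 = (c - 4)*(c^4 - 10*c^3 + 23*c^2 + 34*c - 120) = (c - 5)*(c - 4)*(c^3 - 5*c^2 - 2*c + 24) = (c - 5)*(c - 4)*(c + 2)*(c^2 - 7*c + 12) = (c - 5)*(c - 4)^2*(c + 2)*(c - 3)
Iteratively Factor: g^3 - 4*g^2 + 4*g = (g)*(g^2 - 4*g + 4) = g*(g - 2)*(g - 2)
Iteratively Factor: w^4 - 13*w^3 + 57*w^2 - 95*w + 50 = (w - 1)*(w^3 - 12*w^2 + 45*w - 50) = (w - 2)*(w - 1)*(w^2 - 10*w + 25) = (w - 5)*(w - 2)*(w - 1)*(w - 5)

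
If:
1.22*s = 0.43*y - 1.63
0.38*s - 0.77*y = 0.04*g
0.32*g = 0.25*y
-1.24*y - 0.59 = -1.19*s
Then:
No Solution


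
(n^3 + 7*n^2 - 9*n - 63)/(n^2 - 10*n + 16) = (n^3 + 7*n^2 - 9*n - 63)/(n^2 - 10*n + 16)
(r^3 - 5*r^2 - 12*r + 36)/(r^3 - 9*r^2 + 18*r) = (r^2 + r - 6)/(r*(r - 3))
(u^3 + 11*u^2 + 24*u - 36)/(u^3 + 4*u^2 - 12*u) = (u^2 + 5*u - 6)/(u*(u - 2))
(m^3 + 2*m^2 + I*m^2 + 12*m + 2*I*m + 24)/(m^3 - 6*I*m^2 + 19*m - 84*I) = (m + 2)/(m - 7*I)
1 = 1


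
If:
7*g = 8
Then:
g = 8/7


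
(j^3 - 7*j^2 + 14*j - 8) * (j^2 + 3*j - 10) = j^5 - 4*j^4 - 17*j^3 + 104*j^2 - 164*j + 80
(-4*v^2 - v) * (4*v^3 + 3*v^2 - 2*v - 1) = -16*v^5 - 16*v^4 + 5*v^3 + 6*v^2 + v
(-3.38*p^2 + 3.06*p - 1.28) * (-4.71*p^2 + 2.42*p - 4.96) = 15.9198*p^4 - 22.5922*p^3 + 30.1988*p^2 - 18.2752*p + 6.3488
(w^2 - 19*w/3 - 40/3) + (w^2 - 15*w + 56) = 2*w^2 - 64*w/3 + 128/3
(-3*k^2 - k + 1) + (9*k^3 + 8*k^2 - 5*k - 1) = 9*k^3 + 5*k^2 - 6*k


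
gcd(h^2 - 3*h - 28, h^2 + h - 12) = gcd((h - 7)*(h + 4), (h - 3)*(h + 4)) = h + 4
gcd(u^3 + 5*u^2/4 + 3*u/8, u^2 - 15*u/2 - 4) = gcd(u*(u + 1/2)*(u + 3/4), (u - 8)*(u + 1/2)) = u + 1/2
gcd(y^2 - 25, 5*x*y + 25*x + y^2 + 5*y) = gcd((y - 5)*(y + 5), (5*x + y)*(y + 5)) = y + 5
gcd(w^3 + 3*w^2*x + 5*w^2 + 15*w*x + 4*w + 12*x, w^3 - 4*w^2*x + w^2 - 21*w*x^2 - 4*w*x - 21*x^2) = w^2 + 3*w*x + w + 3*x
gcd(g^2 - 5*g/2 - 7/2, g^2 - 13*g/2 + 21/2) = g - 7/2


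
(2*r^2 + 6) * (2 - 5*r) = -10*r^3 + 4*r^2 - 30*r + 12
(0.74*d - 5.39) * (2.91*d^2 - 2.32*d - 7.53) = 2.1534*d^3 - 17.4017*d^2 + 6.9326*d + 40.5867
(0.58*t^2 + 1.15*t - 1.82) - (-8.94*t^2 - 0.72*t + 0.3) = 9.52*t^2 + 1.87*t - 2.12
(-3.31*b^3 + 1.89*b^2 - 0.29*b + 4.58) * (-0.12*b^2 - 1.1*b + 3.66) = 0.3972*b^5 + 3.4142*b^4 - 14.1588*b^3 + 6.6868*b^2 - 6.0994*b + 16.7628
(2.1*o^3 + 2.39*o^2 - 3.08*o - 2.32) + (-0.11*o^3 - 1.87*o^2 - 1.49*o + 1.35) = 1.99*o^3 + 0.52*o^2 - 4.57*o - 0.97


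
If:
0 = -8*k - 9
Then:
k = -9/8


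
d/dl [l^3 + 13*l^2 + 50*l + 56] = 3*l^2 + 26*l + 50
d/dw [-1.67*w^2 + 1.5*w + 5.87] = 1.5 - 3.34*w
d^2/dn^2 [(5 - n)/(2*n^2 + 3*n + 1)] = 2*(-(n - 5)*(4*n + 3)^2 + (6*n - 7)*(2*n^2 + 3*n + 1))/(2*n^2 + 3*n + 1)^3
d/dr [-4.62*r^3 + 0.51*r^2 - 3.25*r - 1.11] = -13.86*r^2 + 1.02*r - 3.25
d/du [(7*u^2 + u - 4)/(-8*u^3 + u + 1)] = ((14*u + 1)*(-8*u^3 + u + 1) + (24*u^2 - 1)*(7*u^2 + u - 4))/(-8*u^3 + u + 1)^2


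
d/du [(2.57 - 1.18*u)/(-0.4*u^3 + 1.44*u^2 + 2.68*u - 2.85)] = (-0.944*u^3 + 4.7832*u^2 - 7.4016*u - 3.5246)/(0.16*u^6 - 1.152*u^5 - 0.0704000000000002*u^4 + 9.9984*u^3 - 1.0256*u^2 - 15.276*u + 8.1225)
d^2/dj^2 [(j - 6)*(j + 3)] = 2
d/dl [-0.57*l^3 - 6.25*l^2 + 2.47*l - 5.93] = -1.71*l^2 - 12.5*l + 2.47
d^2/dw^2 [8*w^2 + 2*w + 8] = 16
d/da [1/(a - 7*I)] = -1/(a - 7*I)^2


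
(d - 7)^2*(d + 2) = d^3 - 12*d^2 + 21*d + 98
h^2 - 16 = (h - 4)*(h + 4)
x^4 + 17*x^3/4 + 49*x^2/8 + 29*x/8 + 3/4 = (x + 1/2)*(x + 3/4)*(x + 1)*(x + 2)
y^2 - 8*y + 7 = (y - 7)*(y - 1)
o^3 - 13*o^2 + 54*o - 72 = (o - 6)*(o - 4)*(o - 3)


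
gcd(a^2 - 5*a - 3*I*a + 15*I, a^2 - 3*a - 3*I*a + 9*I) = a - 3*I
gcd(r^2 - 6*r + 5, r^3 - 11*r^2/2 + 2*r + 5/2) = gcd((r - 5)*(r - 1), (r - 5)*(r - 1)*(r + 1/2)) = r^2 - 6*r + 5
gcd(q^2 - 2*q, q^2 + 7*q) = q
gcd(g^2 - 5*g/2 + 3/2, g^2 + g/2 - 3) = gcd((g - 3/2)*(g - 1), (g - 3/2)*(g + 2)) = g - 3/2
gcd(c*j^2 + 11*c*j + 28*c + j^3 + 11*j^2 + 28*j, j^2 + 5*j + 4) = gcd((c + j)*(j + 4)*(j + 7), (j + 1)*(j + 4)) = j + 4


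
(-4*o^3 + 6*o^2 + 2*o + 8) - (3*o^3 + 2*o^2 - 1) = -7*o^3 + 4*o^2 + 2*o + 9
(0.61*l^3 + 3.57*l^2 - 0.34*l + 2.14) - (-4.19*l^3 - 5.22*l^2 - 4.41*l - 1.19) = 4.8*l^3 + 8.79*l^2 + 4.07*l + 3.33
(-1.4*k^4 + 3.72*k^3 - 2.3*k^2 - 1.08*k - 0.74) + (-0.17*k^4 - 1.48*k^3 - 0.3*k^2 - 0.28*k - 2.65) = -1.57*k^4 + 2.24*k^3 - 2.6*k^2 - 1.36*k - 3.39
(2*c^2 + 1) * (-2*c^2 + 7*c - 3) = -4*c^4 + 14*c^3 - 8*c^2 + 7*c - 3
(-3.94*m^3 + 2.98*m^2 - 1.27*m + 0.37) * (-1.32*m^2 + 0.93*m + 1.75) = 5.2008*m^5 - 7.5978*m^4 - 2.4472*m^3 + 3.5455*m^2 - 1.8784*m + 0.6475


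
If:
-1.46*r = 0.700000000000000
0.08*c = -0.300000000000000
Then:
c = -3.75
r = -0.48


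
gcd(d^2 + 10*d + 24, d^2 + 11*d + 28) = d + 4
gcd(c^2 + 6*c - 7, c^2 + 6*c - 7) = c^2 + 6*c - 7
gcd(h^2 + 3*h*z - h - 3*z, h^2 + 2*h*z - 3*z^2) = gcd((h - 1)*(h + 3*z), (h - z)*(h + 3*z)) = h + 3*z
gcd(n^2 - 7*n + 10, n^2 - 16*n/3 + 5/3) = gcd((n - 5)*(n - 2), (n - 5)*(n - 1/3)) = n - 5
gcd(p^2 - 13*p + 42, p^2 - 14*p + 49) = p - 7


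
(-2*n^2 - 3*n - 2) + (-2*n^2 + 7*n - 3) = -4*n^2 + 4*n - 5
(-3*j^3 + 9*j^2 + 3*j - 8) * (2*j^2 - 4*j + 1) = -6*j^5 + 30*j^4 - 33*j^3 - 19*j^2 + 35*j - 8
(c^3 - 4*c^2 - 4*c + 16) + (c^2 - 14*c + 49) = c^3 - 3*c^2 - 18*c + 65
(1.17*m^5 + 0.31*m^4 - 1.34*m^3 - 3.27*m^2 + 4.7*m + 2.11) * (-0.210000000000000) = -0.2457*m^5 - 0.0651*m^4 + 0.2814*m^3 + 0.6867*m^2 - 0.987*m - 0.4431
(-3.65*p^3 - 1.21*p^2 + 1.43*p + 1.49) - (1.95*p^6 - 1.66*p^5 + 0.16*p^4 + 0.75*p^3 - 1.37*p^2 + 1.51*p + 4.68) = -1.95*p^6 + 1.66*p^5 - 0.16*p^4 - 4.4*p^3 + 0.16*p^2 - 0.0800000000000001*p - 3.19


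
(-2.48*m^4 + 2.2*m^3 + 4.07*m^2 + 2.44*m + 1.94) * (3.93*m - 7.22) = -9.7464*m^5 + 26.5516*m^4 + 0.111100000000002*m^3 - 19.7962*m^2 - 9.9926*m - 14.0068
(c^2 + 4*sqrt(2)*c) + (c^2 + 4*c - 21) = 2*c^2 + 4*c + 4*sqrt(2)*c - 21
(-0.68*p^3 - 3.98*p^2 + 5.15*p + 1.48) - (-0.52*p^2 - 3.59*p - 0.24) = -0.68*p^3 - 3.46*p^2 + 8.74*p + 1.72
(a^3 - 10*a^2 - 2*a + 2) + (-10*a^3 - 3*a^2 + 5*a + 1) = -9*a^3 - 13*a^2 + 3*a + 3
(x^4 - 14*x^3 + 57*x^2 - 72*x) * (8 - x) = -x^5 + 22*x^4 - 169*x^3 + 528*x^2 - 576*x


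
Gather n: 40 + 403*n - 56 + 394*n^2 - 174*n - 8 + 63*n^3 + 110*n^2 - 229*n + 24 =63*n^3 + 504*n^2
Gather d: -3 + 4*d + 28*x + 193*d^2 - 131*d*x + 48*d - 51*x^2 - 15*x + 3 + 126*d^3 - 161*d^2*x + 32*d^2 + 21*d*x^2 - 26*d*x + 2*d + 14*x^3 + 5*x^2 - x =126*d^3 + d^2*(225 - 161*x) + d*(21*x^2 - 157*x + 54) + 14*x^3 - 46*x^2 + 12*x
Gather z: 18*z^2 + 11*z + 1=18*z^2 + 11*z + 1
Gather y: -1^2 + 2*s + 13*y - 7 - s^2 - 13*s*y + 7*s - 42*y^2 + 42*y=-s^2 + 9*s - 42*y^2 + y*(55 - 13*s) - 8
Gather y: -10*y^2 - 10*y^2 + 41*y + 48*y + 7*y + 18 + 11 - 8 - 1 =-20*y^2 + 96*y + 20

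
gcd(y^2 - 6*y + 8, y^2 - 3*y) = 1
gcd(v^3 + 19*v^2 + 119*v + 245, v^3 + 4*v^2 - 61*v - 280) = v^2 + 12*v + 35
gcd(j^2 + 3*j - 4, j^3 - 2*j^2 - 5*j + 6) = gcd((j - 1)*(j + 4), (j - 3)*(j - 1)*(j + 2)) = j - 1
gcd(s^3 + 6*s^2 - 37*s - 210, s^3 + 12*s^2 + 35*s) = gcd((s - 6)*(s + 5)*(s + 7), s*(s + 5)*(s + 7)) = s^2 + 12*s + 35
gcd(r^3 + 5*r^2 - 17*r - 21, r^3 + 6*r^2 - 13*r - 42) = r^2 + 4*r - 21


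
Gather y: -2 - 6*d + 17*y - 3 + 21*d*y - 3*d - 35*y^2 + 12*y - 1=-9*d - 35*y^2 + y*(21*d + 29) - 6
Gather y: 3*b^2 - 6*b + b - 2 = 3*b^2 - 5*b - 2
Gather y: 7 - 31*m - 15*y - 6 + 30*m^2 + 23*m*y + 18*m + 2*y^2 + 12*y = 30*m^2 - 13*m + 2*y^2 + y*(23*m - 3) + 1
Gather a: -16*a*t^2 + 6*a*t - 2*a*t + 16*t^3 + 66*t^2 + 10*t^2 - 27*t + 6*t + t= a*(-16*t^2 + 4*t) + 16*t^3 + 76*t^2 - 20*t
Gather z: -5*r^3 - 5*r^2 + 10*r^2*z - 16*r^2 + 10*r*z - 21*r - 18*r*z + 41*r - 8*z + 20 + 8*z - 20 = -5*r^3 - 21*r^2 + 20*r + z*(10*r^2 - 8*r)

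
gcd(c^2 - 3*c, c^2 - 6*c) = c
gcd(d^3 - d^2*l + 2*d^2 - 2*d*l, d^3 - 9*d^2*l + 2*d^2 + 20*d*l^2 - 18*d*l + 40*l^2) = d + 2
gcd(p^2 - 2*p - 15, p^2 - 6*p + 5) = p - 5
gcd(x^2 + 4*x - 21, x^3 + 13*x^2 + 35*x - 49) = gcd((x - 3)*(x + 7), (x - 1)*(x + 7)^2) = x + 7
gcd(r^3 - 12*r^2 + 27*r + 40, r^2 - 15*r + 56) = r - 8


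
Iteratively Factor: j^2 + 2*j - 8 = (j - 2)*(j + 4)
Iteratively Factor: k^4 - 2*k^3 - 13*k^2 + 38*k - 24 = (k - 1)*(k^3 - k^2 - 14*k + 24) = (k - 2)*(k - 1)*(k^2 + k - 12) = (k - 3)*(k - 2)*(k - 1)*(k + 4)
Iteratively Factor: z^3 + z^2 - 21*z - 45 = (z + 3)*(z^2 - 2*z - 15) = (z - 5)*(z + 3)*(z + 3)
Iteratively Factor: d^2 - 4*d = (d - 4)*(d)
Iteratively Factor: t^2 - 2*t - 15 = (t + 3)*(t - 5)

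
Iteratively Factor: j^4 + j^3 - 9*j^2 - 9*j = (j)*(j^3 + j^2 - 9*j - 9) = j*(j + 1)*(j^2 - 9) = j*(j + 1)*(j + 3)*(j - 3)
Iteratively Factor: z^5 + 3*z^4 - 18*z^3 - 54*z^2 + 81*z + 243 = (z + 3)*(z^4 - 18*z^2 + 81) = (z - 3)*(z + 3)*(z^3 + 3*z^2 - 9*z - 27) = (z - 3)*(z + 3)^2*(z^2 - 9) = (z - 3)^2*(z + 3)^2*(z + 3)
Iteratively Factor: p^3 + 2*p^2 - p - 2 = (p + 2)*(p^2 - 1) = (p + 1)*(p + 2)*(p - 1)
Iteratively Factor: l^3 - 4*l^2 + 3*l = (l - 1)*(l^2 - 3*l) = (l - 3)*(l - 1)*(l)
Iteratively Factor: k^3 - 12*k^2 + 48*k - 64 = (k - 4)*(k^2 - 8*k + 16) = (k - 4)^2*(k - 4)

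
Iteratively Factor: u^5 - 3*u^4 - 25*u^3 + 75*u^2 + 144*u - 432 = (u - 3)*(u^4 - 25*u^2 + 144) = (u - 4)*(u - 3)*(u^3 + 4*u^2 - 9*u - 36) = (u - 4)*(u - 3)^2*(u^2 + 7*u + 12) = (u - 4)*(u - 3)^2*(u + 3)*(u + 4)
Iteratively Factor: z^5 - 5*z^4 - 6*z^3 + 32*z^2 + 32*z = (z)*(z^4 - 5*z^3 - 6*z^2 + 32*z + 32) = z*(z - 4)*(z^3 - z^2 - 10*z - 8) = z*(z - 4)*(z + 2)*(z^2 - 3*z - 4) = z*(z - 4)*(z + 1)*(z + 2)*(z - 4)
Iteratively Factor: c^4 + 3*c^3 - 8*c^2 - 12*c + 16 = (c - 2)*(c^3 + 5*c^2 + 2*c - 8) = (c - 2)*(c - 1)*(c^2 + 6*c + 8) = (c - 2)*(c - 1)*(c + 4)*(c + 2)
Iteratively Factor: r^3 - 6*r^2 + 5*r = (r - 1)*(r^2 - 5*r) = (r - 5)*(r - 1)*(r)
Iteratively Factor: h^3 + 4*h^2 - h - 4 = (h + 1)*(h^2 + 3*h - 4) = (h - 1)*(h + 1)*(h + 4)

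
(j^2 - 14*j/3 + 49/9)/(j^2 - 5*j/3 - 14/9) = (3*j - 7)/(3*j + 2)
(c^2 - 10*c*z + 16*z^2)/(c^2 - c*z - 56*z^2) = (c - 2*z)/(c + 7*z)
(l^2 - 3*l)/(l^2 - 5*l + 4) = l*(l - 3)/(l^2 - 5*l + 4)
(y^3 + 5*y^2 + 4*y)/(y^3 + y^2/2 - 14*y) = 2*(y + 1)/(2*y - 7)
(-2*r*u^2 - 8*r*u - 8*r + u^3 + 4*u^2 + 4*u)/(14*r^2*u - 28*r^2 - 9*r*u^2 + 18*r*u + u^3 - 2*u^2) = (-u^2 - 4*u - 4)/(7*r*u - 14*r - u^2 + 2*u)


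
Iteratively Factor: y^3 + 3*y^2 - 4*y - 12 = (y + 3)*(y^2 - 4) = (y + 2)*(y + 3)*(y - 2)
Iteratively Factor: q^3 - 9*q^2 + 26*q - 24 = (q - 3)*(q^2 - 6*q + 8) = (q - 4)*(q - 3)*(q - 2)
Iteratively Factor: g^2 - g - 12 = (g + 3)*(g - 4)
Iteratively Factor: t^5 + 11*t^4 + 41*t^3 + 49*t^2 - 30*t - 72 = (t + 3)*(t^4 + 8*t^3 + 17*t^2 - 2*t - 24) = (t + 3)^2*(t^3 + 5*t^2 + 2*t - 8) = (t - 1)*(t + 3)^2*(t^2 + 6*t + 8) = (t - 1)*(t + 3)^2*(t + 4)*(t + 2)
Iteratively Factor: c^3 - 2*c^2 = (c - 2)*(c^2) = c*(c - 2)*(c)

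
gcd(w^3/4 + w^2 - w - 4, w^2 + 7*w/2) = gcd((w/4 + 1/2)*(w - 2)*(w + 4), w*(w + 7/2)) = 1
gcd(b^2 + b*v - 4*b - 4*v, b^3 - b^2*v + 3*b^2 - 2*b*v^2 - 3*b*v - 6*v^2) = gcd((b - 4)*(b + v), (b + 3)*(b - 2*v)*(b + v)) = b + v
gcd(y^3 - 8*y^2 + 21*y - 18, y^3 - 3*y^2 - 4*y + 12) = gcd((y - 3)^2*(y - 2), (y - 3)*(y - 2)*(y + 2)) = y^2 - 5*y + 6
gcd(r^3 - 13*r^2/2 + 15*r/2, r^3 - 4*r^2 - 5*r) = r^2 - 5*r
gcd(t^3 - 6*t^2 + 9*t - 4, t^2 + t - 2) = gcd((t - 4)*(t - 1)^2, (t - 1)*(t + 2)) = t - 1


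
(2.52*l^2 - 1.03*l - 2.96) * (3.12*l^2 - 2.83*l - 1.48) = 7.8624*l^4 - 10.3452*l^3 - 10.0499*l^2 + 9.9012*l + 4.3808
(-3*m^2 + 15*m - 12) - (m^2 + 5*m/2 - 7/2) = -4*m^2 + 25*m/2 - 17/2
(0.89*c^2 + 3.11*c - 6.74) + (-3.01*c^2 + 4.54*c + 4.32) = -2.12*c^2 + 7.65*c - 2.42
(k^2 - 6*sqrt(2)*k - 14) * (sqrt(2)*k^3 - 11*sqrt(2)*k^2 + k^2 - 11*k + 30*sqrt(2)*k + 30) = sqrt(2)*k^5 - 11*sqrt(2)*k^4 - 11*k^4 + 10*sqrt(2)*k^3 + 121*k^3 - 344*k^2 + 220*sqrt(2)*k^2 - 600*sqrt(2)*k + 154*k - 420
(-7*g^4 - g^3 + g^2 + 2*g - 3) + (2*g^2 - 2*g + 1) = -7*g^4 - g^3 + 3*g^2 - 2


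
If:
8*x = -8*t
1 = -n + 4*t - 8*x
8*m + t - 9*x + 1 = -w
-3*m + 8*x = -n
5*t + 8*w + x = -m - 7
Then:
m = -1/6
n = 1/2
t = 1/8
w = -11/12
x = -1/8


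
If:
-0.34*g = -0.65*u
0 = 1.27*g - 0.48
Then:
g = 0.38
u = 0.20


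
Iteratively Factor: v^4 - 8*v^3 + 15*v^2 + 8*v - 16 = (v - 4)*(v^3 - 4*v^2 - v + 4) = (v - 4)*(v - 1)*(v^2 - 3*v - 4) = (v - 4)*(v - 1)*(v + 1)*(v - 4)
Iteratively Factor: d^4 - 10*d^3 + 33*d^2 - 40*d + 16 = (d - 4)*(d^3 - 6*d^2 + 9*d - 4) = (d - 4)*(d - 1)*(d^2 - 5*d + 4) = (d - 4)*(d - 1)^2*(d - 4)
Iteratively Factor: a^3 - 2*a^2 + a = (a - 1)*(a^2 - a) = a*(a - 1)*(a - 1)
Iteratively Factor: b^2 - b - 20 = (b + 4)*(b - 5)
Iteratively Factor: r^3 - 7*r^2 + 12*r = (r - 4)*(r^2 - 3*r) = r*(r - 4)*(r - 3)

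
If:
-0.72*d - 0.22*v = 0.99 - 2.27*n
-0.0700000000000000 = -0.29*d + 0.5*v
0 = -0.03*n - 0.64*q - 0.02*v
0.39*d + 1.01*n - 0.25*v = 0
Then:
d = -0.74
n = 0.15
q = 0.01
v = -0.57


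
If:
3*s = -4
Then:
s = -4/3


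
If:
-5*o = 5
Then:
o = -1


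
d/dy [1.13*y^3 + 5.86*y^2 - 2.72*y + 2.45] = 3.39*y^2 + 11.72*y - 2.72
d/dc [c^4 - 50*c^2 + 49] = 4*c*(c^2 - 25)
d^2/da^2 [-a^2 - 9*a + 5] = -2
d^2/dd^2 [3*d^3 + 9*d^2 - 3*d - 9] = 18*d + 18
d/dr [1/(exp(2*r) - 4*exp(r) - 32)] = 2*(2 - exp(r))*exp(r)/(-exp(2*r) + 4*exp(r) + 32)^2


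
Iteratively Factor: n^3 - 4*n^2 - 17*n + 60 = (n + 4)*(n^2 - 8*n + 15) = (n - 3)*(n + 4)*(n - 5)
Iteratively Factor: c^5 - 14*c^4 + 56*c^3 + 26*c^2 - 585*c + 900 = (c - 5)*(c^4 - 9*c^3 + 11*c^2 + 81*c - 180) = (c - 5)^2*(c^3 - 4*c^2 - 9*c + 36) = (c - 5)^2*(c + 3)*(c^2 - 7*c + 12) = (c - 5)^2*(c - 3)*(c + 3)*(c - 4)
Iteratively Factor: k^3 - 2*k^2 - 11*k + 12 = (k - 1)*(k^2 - k - 12) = (k - 1)*(k + 3)*(k - 4)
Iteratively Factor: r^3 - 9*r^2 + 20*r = (r - 5)*(r^2 - 4*r) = r*(r - 5)*(r - 4)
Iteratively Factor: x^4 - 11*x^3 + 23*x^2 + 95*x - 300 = (x + 3)*(x^3 - 14*x^2 + 65*x - 100) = (x - 4)*(x + 3)*(x^2 - 10*x + 25) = (x - 5)*(x - 4)*(x + 3)*(x - 5)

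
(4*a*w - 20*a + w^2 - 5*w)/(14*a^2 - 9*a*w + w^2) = (4*a*w - 20*a + w^2 - 5*w)/(14*a^2 - 9*a*w + w^2)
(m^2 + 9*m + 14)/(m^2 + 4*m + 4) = (m + 7)/(m + 2)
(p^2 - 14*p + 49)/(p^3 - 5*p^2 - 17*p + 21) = (p - 7)/(p^2 + 2*p - 3)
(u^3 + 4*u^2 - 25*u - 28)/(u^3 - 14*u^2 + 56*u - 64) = (u^2 + 8*u + 7)/(u^2 - 10*u + 16)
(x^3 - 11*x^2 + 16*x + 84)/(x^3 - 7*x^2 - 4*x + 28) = (x - 6)/(x - 2)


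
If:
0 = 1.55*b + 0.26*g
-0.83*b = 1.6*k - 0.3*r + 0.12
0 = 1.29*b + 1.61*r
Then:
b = -1.24806201550388*r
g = 7.44036970781157*r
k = 0.834932170542636*r - 0.075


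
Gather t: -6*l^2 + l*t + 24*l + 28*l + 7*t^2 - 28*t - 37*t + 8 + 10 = -6*l^2 + 52*l + 7*t^2 + t*(l - 65) + 18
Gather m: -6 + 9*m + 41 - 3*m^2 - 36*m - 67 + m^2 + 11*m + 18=-2*m^2 - 16*m - 14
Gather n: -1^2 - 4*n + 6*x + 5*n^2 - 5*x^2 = 5*n^2 - 4*n - 5*x^2 + 6*x - 1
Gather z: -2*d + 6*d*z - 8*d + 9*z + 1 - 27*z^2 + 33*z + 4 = -10*d - 27*z^2 + z*(6*d + 42) + 5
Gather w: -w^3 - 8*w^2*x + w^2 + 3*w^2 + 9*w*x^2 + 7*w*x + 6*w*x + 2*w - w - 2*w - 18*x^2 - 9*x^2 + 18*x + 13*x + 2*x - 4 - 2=-w^3 + w^2*(4 - 8*x) + w*(9*x^2 + 13*x - 1) - 27*x^2 + 33*x - 6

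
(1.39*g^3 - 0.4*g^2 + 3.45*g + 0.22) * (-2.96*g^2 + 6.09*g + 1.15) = -4.1144*g^5 + 9.6491*g^4 - 11.0495*g^3 + 19.8993*g^2 + 5.3073*g + 0.253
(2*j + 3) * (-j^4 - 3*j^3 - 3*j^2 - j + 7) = -2*j^5 - 9*j^4 - 15*j^3 - 11*j^2 + 11*j + 21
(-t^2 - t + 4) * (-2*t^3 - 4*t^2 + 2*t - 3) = 2*t^5 + 6*t^4 - 6*t^3 - 15*t^2 + 11*t - 12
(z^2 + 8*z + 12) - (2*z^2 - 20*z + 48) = -z^2 + 28*z - 36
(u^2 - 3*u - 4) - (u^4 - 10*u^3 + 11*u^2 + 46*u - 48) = -u^4 + 10*u^3 - 10*u^2 - 49*u + 44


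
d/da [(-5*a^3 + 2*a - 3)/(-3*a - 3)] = 10*a/3 - 5/3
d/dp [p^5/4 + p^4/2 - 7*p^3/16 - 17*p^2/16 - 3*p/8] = 5*p^4/4 + 2*p^3 - 21*p^2/16 - 17*p/8 - 3/8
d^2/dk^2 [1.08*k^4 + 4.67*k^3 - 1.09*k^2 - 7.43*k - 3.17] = 12.96*k^2 + 28.02*k - 2.18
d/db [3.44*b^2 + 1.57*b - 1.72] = 6.88*b + 1.57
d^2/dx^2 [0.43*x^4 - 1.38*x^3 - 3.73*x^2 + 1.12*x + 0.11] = 5.16*x^2 - 8.28*x - 7.46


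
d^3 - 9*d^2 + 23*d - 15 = (d - 5)*(d - 3)*(d - 1)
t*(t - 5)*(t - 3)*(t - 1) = t^4 - 9*t^3 + 23*t^2 - 15*t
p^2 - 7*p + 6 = (p - 6)*(p - 1)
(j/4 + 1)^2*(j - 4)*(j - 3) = j^4/16 + j^3/16 - 7*j^2/4 - j + 12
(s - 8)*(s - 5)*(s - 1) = s^3 - 14*s^2 + 53*s - 40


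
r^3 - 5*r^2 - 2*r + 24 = (r - 4)*(r - 3)*(r + 2)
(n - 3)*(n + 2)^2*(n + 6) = n^4 + 7*n^3 - 2*n^2 - 60*n - 72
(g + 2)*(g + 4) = g^2 + 6*g + 8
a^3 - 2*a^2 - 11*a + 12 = (a - 4)*(a - 1)*(a + 3)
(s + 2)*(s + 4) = s^2 + 6*s + 8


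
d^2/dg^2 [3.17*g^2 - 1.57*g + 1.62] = 6.34000000000000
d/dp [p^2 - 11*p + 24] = 2*p - 11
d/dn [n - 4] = 1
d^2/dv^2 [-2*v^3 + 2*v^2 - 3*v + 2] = 4 - 12*v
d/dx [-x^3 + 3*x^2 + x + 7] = -3*x^2 + 6*x + 1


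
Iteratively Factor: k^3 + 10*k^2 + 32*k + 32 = (k + 2)*(k^2 + 8*k + 16) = (k + 2)*(k + 4)*(k + 4)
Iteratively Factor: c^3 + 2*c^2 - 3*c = (c)*(c^2 + 2*c - 3) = c*(c + 3)*(c - 1)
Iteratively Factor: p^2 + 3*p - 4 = (p - 1)*(p + 4)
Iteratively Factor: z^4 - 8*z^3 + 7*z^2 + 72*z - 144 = (z - 4)*(z^3 - 4*z^2 - 9*z + 36) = (z - 4)*(z - 3)*(z^2 - z - 12) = (z - 4)^2*(z - 3)*(z + 3)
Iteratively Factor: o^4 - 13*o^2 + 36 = (o - 2)*(o^3 + 2*o^2 - 9*o - 18) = (o - 3)*(o - 2)*(o^2 + 5*o + 6) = (o - 3)*(o - 2)*(o + 3)*(o + 2)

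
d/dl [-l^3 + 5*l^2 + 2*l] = -3*l^2 + 10*l + 2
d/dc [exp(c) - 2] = exp(c)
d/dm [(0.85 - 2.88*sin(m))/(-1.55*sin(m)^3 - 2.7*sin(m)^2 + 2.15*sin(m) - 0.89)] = (-8.928*sin(m)^3 - 3.8235*sin(m)^2 + 4.59*sin(m) + 0.7357)*cos(m)/(2.4025*sin(m)^6 + 8.37*sin(m)^5 + 0.625*sin(m)^4 - 8.851*sin(m)^3 + 9.4285*sin(m)^2 - 3.827*sin(m) + 0.7921)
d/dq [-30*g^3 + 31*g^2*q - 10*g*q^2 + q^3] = 31*g^2 - 20*g*q + 3*q^2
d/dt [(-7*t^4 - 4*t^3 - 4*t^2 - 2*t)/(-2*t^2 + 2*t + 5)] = 2*(14*t^5 - 17*t^4 - 78*t^3 - 36*t^2 - 20*t - 5)/(4*t^4 - 8*t^3 - 16*t^2 + 20*t + 25)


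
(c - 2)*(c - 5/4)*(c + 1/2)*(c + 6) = c^4 + 13*c^3/4 - 125*c^2/8 + 13*c/2 + 15/2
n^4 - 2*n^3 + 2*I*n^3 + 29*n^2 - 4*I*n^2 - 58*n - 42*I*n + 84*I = (n - 2)*(n - 3*I)*(n - 2*I)*(n + 7*I)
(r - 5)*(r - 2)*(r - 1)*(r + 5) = r^4 - 3*r^3 - 23*r^2 + 75*r - 50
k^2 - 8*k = k*(k - 8)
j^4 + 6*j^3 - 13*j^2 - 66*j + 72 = (j - 3)*(j - 1)*(j + 4)*(j + 6)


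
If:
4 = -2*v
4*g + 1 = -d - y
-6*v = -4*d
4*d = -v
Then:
No Solution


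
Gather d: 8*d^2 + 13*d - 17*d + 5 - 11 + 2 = 8*d^2 - 4*d - 4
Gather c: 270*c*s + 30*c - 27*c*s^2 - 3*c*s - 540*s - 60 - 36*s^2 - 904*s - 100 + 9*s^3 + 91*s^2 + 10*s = c*(-27*s^2 + 267*s + 30) + 9*s^3 + 55*s^2 - 1434*s - 160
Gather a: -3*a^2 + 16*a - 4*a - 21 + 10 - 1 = -3*a^2 + 12*a - 12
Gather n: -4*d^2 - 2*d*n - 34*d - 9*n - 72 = -4*d^2 - 34*d + n*(-2*d - 9) - 72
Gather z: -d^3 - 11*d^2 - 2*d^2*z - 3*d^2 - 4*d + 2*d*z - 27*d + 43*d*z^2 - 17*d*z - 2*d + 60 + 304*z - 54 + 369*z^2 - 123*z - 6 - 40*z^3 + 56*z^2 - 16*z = -d^3 - 14*d^2 - 33*d - 40*z^3 + z^2*(43*d + 425) + z*(-2*d^2 - 15*d + 165)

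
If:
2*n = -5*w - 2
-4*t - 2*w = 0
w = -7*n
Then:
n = 2/33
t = 7/33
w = -14/33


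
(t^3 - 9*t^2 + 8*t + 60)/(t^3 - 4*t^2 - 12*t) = (t - 5)/t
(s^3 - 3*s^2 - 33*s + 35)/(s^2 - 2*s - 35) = s - 1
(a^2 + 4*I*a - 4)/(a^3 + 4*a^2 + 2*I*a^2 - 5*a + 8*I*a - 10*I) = (a + 2*I)/(a^2 + 4*a - 5)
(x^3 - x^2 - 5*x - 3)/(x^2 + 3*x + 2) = (x^2 - 2*x - 3)/(x + 2)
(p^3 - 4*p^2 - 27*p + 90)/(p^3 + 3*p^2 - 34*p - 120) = (p - 3)/(p + 4)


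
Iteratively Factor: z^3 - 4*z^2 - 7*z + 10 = (z - 1)*(z^2 - 3*z - 10) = (z - 1)*(z + 2)*(z - 5)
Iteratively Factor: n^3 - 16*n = (n - 4)*(n^2 + 4*n) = n*(n - 4)*(n + 4)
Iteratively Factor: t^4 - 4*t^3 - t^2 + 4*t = (t - 4)*(t^3 - t) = (t - 4)*(t - 1)*(t^2 + t) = (t - 4)*(t - 1)*(t + 1)*(t)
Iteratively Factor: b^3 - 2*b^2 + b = (b)*(b^2 - 2*b + 1) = b*(b - 1)*(b - 1)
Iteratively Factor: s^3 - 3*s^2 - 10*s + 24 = (s - 2)*(s^2 - s - 12) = (s - 4)*(s - 2)*(s + 3)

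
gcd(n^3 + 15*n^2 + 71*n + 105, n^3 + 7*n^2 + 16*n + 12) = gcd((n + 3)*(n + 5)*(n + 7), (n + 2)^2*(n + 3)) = n + 3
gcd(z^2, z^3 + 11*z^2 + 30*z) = z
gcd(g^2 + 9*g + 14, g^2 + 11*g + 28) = g + 7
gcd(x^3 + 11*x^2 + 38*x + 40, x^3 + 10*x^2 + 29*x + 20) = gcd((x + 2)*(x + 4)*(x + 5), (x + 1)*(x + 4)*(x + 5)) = x^2 + 9*x + 20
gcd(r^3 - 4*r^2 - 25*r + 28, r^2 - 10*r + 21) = r - 7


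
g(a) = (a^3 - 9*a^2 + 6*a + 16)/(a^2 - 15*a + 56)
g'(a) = (15 - 2*a)*(a^3 - 9*a^2 + 6*a + 16)/(a^2 - 15*a + 56)^2 + (3*a^2 - 18*a + 6)/(a^2 - 15*a + 56)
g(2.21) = -0.14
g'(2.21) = -0.74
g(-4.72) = -2.13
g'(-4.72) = 0.71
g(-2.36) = -0.63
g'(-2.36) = 0.54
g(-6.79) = -3.69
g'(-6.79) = 0.79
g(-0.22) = 0.24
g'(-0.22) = 0.23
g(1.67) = 0.17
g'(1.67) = -0.41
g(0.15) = 0.31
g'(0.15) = 0.15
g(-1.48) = -0.20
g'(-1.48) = 0.44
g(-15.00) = -10.82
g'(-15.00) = 0.92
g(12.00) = 26.00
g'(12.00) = -0.60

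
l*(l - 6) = l^2 - 6*l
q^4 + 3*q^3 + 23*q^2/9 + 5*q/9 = q*(q + 1/3)*(q + 1)*(q + 5/3)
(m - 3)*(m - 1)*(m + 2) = m^3 - 2*m^2 - 5*m + 6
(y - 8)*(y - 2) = y^2 - 10*y + 16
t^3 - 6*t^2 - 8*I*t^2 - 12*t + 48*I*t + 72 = (t - 6)*(t - 6*I)*(t - 2*I)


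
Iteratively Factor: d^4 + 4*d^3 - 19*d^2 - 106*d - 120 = (d - 5)*(d^3 + 9*d^2 + 26*d + 24) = (d - 5)*(d + 3)*(d^2 + 6*d + 8) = (d - 5)*(d + 3)*(d + 4)*(d + 2)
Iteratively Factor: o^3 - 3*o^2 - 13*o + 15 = (o - 5)*(o^2 + 2*o - 3) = (o - 5)*(o + 3)*(o - 1)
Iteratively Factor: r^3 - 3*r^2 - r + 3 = (r - 1)*(r^2 - 2*r - 3) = (r - 1)*(r + 1)*(r - 3)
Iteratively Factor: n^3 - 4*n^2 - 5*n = (n)*(n^2 - 4*n - 5) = n*(n - 5)*(n + 1)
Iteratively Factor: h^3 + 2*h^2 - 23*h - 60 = (h + 4)*(h^2 - 2*h - 15) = (h - 5)*(h + 4)*(h + 3)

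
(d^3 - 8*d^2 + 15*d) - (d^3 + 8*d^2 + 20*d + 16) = -16*d^2 - 5*d - 16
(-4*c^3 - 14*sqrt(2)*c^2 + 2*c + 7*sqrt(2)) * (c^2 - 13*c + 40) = -4*c^5 - 14*sqrt(2)*c^4 + 52*c^4 - 158*c^3 + 182*sqrt(2)*c^3 - 553*sqrt(2)*c^2 - 26*c^2 - 91*sqrt(2)*c + 80*c + 280*sqrt(2)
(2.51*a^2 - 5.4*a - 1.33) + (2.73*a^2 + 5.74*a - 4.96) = 5.24*a^2 + 0.34*a - 6.29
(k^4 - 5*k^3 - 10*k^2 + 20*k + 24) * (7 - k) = -k^5 + 12*k^4 - 25*k^3 - 90*k^2 + 116*k + 168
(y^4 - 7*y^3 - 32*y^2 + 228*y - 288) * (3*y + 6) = 3*y^5 - 15*y^4 - 138*y^3 + 492*y^2 + 504*y - 1728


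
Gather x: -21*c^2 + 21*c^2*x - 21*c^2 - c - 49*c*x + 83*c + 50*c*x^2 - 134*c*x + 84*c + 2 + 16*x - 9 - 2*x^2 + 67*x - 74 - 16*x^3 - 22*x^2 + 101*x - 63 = -42*c^2 + 166*c - 16*x^3 + x^2*(50*c - 24) + x*(21*c^2 - 183*c + 184) - 144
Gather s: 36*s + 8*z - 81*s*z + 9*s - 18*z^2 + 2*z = s*(45 - 81*z) - 18*z^2 + 10*z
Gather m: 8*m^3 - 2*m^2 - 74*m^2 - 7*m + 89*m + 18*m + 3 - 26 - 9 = 8*m^3 - 76*m^2 + 100*m - 32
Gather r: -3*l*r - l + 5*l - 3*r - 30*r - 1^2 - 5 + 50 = 4*l + r*(-3*l - 33) + 44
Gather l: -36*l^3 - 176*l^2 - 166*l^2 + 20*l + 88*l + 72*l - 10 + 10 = -36*l^3 - 342*l^2 + 180*l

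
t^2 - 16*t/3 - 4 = (t - 6)*(t + 2/3)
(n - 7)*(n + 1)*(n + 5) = n^3 - n^2 - 37*n - 35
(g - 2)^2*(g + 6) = g^3 + 2*g^2 - 20*g + 24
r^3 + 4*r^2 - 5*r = r*(r - 1)*(r + 5)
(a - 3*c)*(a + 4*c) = a^2 + a*c - 12*c^2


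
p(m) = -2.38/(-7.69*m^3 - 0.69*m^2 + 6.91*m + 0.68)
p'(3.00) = -0.01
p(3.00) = 0.01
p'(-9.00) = -0.00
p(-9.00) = -0.00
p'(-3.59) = -0.01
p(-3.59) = -0.01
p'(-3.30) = -0.01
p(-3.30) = -0.01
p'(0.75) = -3.40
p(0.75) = -1.07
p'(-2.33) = -0.04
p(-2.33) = -0.03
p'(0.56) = -0.29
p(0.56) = -0.80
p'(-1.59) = -0.33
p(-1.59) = -0.13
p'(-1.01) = -42.82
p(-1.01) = -2.59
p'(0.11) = 7.63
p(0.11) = -1.67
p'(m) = -2.38*(23.07*m^2 + 1.38*m - 6.91)/(-7.69*m^3 - 0.69*m^2 + 6.91*m + 0.68)^2 = (-54.9066*m^2 - 3.2844*m + 16.4458)/(7.69*m^3 + 0.69*m^2 - 6.91*m - 0.68)^2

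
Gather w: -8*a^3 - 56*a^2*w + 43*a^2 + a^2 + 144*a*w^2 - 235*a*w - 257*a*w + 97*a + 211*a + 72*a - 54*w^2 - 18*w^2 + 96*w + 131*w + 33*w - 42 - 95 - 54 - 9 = -8*a^3 + 44*a^2 + 380*a + w^2*(144*a - 72) + w*(-56*a^2 - 492*a + 260) - 200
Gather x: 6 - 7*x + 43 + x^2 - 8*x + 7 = x^2 - 15*x + 56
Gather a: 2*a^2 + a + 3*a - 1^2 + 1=2*a^2 + 4*a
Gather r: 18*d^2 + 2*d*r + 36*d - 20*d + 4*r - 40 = 18*d^2 + 16*d + r*(2*d + 4) - 40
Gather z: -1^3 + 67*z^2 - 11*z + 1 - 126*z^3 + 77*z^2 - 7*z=-126*z^3 + 144*z^2 - 18*z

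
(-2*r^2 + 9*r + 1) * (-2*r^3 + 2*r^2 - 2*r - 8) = 4*r^5 - 22*r^4 + 20*r^3 - 74*r - 8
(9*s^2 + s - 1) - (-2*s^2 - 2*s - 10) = 11*s^2 + 3*s + 9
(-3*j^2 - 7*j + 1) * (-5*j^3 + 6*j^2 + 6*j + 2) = 15*j^5 + 17*j^4 - 65*j^3 - 42*j^2 - 8*j + 2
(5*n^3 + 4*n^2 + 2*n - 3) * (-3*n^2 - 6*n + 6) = -15*n^5 - 42*n^4 + 21*n^2 + 30*n - 18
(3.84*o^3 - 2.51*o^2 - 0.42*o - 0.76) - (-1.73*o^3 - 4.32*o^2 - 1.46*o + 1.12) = 5.57*o^3 + 1.81*o^2 + 1.04*o - 1.88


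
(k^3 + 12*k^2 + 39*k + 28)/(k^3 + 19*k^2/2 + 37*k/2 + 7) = 2*(k^2 + 5*k + 4)/(2*k^2 + 5*k + 2)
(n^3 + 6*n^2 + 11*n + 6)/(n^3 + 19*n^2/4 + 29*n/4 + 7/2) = 4*(n + 3)/(4*n + 7)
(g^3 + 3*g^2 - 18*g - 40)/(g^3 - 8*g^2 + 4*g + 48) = (g + 5)/(g - 6)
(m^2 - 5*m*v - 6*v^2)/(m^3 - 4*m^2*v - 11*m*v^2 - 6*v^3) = 1/(m + v)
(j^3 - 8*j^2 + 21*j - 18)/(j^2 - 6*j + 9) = j - 2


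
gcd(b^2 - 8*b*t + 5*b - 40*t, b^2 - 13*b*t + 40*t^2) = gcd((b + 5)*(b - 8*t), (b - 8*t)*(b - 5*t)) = -b + 8*t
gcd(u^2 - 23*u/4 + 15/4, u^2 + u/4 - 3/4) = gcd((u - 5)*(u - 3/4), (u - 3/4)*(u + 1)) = u - 3/4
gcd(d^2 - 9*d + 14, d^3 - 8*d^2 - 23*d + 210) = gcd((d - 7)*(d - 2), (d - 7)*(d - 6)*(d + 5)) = d - 7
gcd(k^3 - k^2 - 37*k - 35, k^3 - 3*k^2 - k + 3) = k + 1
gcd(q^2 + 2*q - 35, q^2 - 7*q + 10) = q - 5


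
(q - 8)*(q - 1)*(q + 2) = q^3 - 7*q^2 - 10*q + 16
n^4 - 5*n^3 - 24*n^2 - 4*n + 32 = (n - 8)*(n - 1)*(n + 2)^2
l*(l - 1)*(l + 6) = l^3 + 5*l^2 - 6*l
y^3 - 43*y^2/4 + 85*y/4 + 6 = (y - 8)*(y - 3)*(y + 1/4)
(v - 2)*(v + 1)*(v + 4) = v^3 + 3*v^2 - 6*v - 8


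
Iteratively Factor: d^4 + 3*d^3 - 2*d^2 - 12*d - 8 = (d + 2)*(d^3 + d^2 - 4*d - 4) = (d + 2)^2*(d^2 - d - 2) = (d - 2)*(d + 2)^2*(d + 1)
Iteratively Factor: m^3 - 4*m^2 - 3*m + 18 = (m - 3)*(m^2 - m - 6) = (m - 3)*(m + 2)*(m - 3)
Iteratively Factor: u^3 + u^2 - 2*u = (u)*(u^2 + u - 2) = u*(u - 1)*(u + 2)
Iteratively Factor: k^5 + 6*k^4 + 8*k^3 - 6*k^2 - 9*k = (k)*(k^4 + 6*k^3 + 8*k^2 - 6*k - 9) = k*(k + 3)*(k^3 + 3*k^2 - k - 3) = k*(k - 1)*(k + 3)*(k^2 + 4*k + 3) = k*(k - 1)*(k + 3)^2*(k + 1)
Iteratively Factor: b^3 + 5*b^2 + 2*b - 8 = (b + 4)*(b^2 + b - 2) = (b - 1)*(b + 4)*(b + 2)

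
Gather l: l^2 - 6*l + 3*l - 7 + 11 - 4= l^2 - 3*l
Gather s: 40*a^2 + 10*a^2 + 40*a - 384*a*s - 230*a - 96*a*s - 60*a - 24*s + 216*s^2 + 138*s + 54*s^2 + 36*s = 50*a^2 - 250*a + 270*s^2 + s*(150 - 480*a)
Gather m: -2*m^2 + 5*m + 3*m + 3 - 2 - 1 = -2*m^2 + 8*m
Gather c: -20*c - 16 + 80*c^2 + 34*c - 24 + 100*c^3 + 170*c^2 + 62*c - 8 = 100*c^3 + 250*c^2 + 76*c - 48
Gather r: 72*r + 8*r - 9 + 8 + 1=80*r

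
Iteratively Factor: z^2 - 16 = (z + 4)*(z - 4)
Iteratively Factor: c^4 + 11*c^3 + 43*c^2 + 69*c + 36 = (c + 3)*(c^3 + 8*c^2 + 19*c + 12) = (c + 3)*(c + 4)*(c^2 + 4*c + 3) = (c + 3)^2*(c + 4)*(c + 1)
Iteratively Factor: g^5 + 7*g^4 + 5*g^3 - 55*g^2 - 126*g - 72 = (g - 3)*(g^4 + 10*g^3 + 35*g^2 + 50*g + 24) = (g - 3)*(g + 1)*(g^3 + 9*g^2 + 26*g + 24) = (g - 3)*(g + 1)*(g + 3)*(g^2 + 6*g + 8) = (g - 3)*(g + 1)*(g + 3)*(g + 4)*(g + 2)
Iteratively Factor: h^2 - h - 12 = (h - 4)*(h + 3)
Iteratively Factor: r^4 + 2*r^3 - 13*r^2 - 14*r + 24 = (r + 4)*(r^3 - 2*r^2 - 5*r + 6) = (r - 1)*(r + 4)*(r^2 - r - 6) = (r - 3)*(r - 1)*(r + 4)*(r + 2)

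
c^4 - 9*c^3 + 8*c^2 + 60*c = c*(c - 6)*(c - 5)*(c + 2)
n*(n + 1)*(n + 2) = n^3 + 3*n^2 + 2*n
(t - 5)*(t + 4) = t^2 - t - 20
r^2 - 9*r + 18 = (r - 6)*(r - 3)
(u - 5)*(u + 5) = u^2 - 25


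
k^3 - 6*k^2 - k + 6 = (k - 6)*(k - 1)*(k + 1)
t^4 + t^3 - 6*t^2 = t^2*(t - 2)*(t + 3)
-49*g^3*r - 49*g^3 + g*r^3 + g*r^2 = (-7*g + r)*(7*g + r)*(g*r + g)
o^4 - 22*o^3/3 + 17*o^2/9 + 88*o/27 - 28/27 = (o - 7)*(o - 2/3)*(o - 1/3)*(o + 2/3)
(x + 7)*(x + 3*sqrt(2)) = x^2 + 3*sqrt(2)*x + 7*x + 21*sqrt(2)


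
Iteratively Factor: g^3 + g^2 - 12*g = (g - 3)*(g^2 + 4*g) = (g - 3)*(g + 4)*(g)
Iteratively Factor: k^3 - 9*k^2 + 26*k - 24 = (k - 3)*(k^2 - 6*k + 8) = (k - 4)*(k - 3)*(k - 2)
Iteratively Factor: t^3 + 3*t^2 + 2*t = (t + 2)*(t^2 + t) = t*(t + 2)*(t + 1)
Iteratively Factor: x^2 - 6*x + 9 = (x - 3)*(x - 3)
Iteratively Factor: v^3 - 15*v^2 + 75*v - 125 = (v - 5)*(v^2 - 10*v + 25) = (v - 5)^2*(v - 5)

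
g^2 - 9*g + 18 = (g - 6)*(g - 3)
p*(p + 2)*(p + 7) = p^3 + 9*p^2 + 14*p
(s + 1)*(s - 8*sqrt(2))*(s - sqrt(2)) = s^3 - 9*sqrt(2)*s^2 + s^2 - 9*sqrt(2)*s + 16*s + 16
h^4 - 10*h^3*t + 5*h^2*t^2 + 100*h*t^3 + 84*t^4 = (h - 7*t)*(h - 6*t)*(h + t)*(h + 2*t)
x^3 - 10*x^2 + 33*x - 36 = (x - 4)*(x - 3)^2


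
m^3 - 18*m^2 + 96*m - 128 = (m - 8)^2*(m - 2)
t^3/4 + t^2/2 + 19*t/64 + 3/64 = (t/4 + 1/4)*(t + 1/4)*(t + 3/4)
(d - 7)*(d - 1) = d^2 - 8*d + 7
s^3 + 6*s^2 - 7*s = s*(s - 1)*(s + 7)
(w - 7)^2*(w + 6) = w^3 - 8*w^2 - 35*w + 294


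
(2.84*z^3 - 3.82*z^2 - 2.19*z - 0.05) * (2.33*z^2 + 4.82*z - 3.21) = 6.6172*z^5 + 4.7882*z^4 - 32.6315*z^3 + 1.5899*z^2 + 6.7889*z + 0.1605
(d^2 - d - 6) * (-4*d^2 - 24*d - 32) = -4*d^4 - 20*d^3 + 16*d^2 + 176*d + 192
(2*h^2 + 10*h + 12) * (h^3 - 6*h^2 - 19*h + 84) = 2*h^5 - 2*h^4 - 86*h^3 - 94*h^2 + 612*h + 1008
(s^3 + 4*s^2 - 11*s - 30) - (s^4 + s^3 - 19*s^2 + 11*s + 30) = -s^4 + 23*s^2 - 22*s - 60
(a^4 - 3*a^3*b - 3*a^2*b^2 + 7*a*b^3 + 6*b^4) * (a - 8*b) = a^5 - 11*a^4*b + 21*a^3*b^2 + 31*a^2*b^3 - 50*a*b^4 - 48*b^5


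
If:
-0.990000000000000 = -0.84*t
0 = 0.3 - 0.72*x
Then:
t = 1.18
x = 0.42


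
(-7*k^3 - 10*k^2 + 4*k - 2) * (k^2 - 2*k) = -7*k^5 + 4*k^4 + 24*k^3 - 10*k^2 + 4*k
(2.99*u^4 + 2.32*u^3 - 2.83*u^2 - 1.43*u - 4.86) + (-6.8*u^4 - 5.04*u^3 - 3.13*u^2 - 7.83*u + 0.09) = -3.81*u^4 - 2.72*u^3 - 5.96*u^2 - 9.26*u - 4.77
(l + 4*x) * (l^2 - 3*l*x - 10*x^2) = l^3 + l^2*x - 22*l*x^2 - 40*x^3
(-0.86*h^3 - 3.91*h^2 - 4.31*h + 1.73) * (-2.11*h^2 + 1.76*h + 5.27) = 1.8146*h^5 + 6.7365*h^4 - 2.3197*h^3 - 31.8416*h^2 - 19.6689*h + 9.1171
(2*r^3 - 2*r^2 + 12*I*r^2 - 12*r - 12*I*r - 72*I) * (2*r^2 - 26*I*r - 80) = 4*r^5 - 4*r^4 - 28*I*r^4 + 128*r^3 + 28*I*r^3 - 152*r^2 - 792*I*r^2 - 912*r + 960*I*r + 5760*I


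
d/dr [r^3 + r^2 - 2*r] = 3*r^2 + 2*r - 2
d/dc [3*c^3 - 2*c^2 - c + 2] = 9*c^2 - 4*c - 1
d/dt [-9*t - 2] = -9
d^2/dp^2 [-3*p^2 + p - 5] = -6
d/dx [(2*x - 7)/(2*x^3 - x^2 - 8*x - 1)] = 2*(2*x^3 - x^2 - 8*x + (2*x - 7)*(-3*x^2 + x + 4) - 1)/(-2*x^3 + x^2 + 8*x + 1)^2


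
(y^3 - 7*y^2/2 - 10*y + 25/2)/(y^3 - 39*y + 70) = (2*y^2 + 3*y - 5)/(2*(y^2 + 5*y - 14))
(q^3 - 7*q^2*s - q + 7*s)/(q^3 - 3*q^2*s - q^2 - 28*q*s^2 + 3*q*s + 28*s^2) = (q + 1)/(q + 4*s)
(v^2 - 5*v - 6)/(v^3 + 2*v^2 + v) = (v - 6)/(v*(v + 1))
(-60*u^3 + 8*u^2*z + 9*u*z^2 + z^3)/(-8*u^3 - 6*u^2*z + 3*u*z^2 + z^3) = (30*u^2 + 11*u*z + z^2)/(4*u^2 + 5*u*z + z^2)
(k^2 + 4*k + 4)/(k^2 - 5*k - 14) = (k + 2)/(k - 7)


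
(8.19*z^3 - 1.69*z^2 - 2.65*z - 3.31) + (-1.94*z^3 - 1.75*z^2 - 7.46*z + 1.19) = 6.25*z^3 - 3.44*z^2 - 10.11*z - 2.12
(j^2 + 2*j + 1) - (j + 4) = j^2 + j - 3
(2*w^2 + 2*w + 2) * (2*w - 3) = 4*w^3 - 2*w^2 - 2*w - 6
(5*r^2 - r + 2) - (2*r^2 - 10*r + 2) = 3*r^2 + 9*r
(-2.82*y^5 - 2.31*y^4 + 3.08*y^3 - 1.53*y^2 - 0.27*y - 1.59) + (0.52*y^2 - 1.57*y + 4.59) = -2.82*y^5 - 2.31*y^4 + 3.08*y^3 - 1.01*y^2 - 1.84*y + 3.0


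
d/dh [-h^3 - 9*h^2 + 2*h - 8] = -3*h^2 - 18*h + 2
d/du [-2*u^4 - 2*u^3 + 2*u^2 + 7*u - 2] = -8*u^3 - 6*u^2 + 4*u + 7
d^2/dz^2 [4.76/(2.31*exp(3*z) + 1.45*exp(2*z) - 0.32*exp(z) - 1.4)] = ((-98.9604*exp(2*z) - 27.608*exp(z) + 1.5232)*(2.31*exp(3*z) + 1.45*exp(2*z) - 0.32*exp(z) - 1.4) + 4.76*(6.93*exp(2*z) + 2.9*exp(z) - 0.32)*(13.86*exp(2*z) + 5.8*exp(z) - 0.64)*exp(z))*exp(z)/(2.31*exp(3*z) + 1.45*exp(2*z) - 0.32*exp(z) - 1.4)^3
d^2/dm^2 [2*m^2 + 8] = 4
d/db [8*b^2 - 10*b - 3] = 16*b - 10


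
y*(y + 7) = y^2 + 7*y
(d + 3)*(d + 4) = d^2 + 7*d + 12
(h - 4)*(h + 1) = h^2 - 3*h - 4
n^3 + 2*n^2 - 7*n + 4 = (n - 1)^2*(n + 4)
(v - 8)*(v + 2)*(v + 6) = v^3 - 52*v - 96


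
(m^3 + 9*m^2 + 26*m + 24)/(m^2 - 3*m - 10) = (m^2 + 7*m + 12)/(m - 5)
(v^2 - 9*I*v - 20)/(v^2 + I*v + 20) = (v - 5*I)/(v + 5*I)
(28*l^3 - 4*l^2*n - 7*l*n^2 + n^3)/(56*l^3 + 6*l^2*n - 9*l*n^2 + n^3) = (2*l - n)/(4*l - n)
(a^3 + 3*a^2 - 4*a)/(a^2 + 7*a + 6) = a*(a^2 + 3*a - 4)/(a^2 + 7*a + 6)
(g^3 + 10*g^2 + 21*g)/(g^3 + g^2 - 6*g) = (g + 7)/(g - 2)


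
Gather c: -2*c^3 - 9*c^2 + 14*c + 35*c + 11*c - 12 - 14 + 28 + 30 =-2*c^3 - 9*c^2 + 60*c + 32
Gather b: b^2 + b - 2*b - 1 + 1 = b^2 - b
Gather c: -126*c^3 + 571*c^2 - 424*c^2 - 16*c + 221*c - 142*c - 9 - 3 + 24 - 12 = -126*c^3 + 147*c^2 + 63*c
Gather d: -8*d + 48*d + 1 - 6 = 40*d - 5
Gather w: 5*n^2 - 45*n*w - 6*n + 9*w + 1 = 5*n^2 - 6*n + w*(9 - 45*n) + 1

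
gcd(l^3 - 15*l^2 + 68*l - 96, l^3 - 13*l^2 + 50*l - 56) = l - 4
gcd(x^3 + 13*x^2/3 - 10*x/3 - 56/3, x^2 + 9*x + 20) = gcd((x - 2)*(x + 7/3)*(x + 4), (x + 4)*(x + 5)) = x + 4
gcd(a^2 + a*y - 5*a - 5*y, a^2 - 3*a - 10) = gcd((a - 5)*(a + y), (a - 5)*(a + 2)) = a - 5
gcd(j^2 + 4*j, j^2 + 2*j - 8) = j + 4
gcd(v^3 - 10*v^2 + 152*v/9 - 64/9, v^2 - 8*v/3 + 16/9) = v - 4/3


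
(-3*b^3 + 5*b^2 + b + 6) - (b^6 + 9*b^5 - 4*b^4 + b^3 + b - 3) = -b^6 - 9*b^5 + 4*b^4 - 4*b^3 + 5*b^2 + 9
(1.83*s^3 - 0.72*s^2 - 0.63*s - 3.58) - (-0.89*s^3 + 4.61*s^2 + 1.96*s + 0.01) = 2.72*s^3 - 5.33*s^2 - 2.59*s - 3.59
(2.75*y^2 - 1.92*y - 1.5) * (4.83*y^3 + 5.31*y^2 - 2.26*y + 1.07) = 13.2825*y^5 + 5.3289*y^4 - 23.6552*y^3 - 0.6833*y^2 + 1.3356*y - 1.605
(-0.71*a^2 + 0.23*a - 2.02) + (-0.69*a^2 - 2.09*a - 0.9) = -1.4*a^2 - 1.86*a - 2.92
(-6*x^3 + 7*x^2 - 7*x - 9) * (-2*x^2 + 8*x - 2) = 12*x^5 - 62*x^4 + 82*x^3 - 52*x^2 - 58*x + 18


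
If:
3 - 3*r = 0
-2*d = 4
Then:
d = -2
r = 1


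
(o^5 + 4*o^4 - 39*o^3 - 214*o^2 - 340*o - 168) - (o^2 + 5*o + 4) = o^5 + 4*o^4 - 39*o^3 - 215*o^2 - 345*o - 172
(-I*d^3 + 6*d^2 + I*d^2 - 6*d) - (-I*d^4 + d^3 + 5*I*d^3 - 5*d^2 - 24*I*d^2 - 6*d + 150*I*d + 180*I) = I*d^4 - d^3 - 6*I*d^3 + 11*d^2 + 25*I*d^2 - 150*I*d - 180*I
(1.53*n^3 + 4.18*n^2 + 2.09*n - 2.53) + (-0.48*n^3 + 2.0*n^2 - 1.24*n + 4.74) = 1.05*n^3 + 6.18*n^2 + 0.85*n + 2.21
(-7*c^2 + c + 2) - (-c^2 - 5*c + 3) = -6*c^2 + 6*c - 1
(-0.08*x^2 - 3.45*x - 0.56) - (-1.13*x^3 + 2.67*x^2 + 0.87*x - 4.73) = 1.13*x^3 - 2.75*x^2 - 4.32*x + 4.17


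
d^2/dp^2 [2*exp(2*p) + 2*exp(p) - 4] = (8*exp(p) + 2)*exp(p)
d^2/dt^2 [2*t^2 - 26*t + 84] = 4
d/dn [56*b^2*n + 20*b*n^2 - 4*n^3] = 56*b^2 + 40*b*n - 12*n^2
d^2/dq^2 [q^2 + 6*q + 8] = 2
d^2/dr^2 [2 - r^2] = -2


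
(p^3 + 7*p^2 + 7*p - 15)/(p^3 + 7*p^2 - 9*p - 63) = (p^2 + 4*p - 5)/(p^2 + 4*p - 21)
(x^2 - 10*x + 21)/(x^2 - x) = (x^2 - 10*x + 21)/(x*(x - 1))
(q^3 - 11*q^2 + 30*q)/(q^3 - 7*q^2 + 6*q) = (q - 5)/(q - 1)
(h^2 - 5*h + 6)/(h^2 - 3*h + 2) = (h - 3)/(h - 1)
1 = 1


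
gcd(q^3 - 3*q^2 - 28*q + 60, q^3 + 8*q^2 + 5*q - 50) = q^2 + 3*q - 10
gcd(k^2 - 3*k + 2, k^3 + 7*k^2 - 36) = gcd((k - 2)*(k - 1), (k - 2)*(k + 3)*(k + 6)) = k - 2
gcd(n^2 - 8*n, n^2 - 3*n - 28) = 1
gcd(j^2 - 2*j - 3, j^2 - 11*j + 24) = j - 3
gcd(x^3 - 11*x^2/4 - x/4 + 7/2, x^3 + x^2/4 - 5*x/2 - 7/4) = x^2 - 3*x/4 - 7/4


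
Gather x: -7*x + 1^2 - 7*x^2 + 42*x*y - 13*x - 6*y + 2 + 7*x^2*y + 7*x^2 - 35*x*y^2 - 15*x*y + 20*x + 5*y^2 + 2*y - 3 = 7*x^2*y + x*(-35*y^2 + 27*y) + 5*y^2 - 4*y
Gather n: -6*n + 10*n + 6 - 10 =4*n - 4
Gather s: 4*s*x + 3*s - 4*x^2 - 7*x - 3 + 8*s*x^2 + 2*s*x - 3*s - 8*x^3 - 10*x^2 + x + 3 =s*(8*x^2 + 6*x) - 8*x^3 - 14*x^2 - 6*x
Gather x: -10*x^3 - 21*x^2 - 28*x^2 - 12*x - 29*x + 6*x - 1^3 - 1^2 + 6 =-10*x^3 - 49*x^2 - 35*x + 4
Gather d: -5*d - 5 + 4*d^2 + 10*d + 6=4*d^2 + 5*d + 1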